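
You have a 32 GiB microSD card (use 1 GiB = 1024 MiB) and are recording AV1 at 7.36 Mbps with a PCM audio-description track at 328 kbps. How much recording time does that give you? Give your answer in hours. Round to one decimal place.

9.9 hours

Audio: 328 kbps = 0.328 Mbps.
Total bitrate: 7.36 + 0.328 = 7.688 Mbps.
Capacity: 32 GiB = 274,878 Mb.
Recording time: 274,878 / 7.688 = 35,754 s ≈ 9.93 hours.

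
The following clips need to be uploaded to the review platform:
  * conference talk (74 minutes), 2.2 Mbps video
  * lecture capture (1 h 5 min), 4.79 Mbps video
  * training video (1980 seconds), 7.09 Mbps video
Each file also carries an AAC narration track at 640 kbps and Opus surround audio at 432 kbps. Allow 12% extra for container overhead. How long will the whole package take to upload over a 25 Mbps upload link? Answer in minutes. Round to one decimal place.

Audio total: 640 + 432 = 1072 kbps = 1.072 Mbps.
conference talk: 3.272 Mbps × 4440 s × 1.12 = 16271.0 Mb
lecture capture: 5.862 Mbps × 3900 s × 1.12 = 25605.2 Mb
training video: 8.162 Mbps × 1980 s × 1.12 = 18100.1 Mb
Total: 59976.3 Mb = 7497.0 MB.
At 25 Mbps: 59976.3 / 25 = 2399 s ≈ 40 minutes.

40.0 minutes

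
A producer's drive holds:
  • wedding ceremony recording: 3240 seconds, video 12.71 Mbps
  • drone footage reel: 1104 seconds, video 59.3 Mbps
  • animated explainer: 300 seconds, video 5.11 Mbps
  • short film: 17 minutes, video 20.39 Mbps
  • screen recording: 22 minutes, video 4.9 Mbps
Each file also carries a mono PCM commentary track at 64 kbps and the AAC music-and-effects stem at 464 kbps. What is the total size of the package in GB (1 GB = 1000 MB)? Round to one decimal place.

17.4 GB

Audio total: 64 + 464 = 528 kbps = 0.528 Mbps.
wedding ceremony recording: 13.238 Mbps × 3240 s = 42891.1 Mb
drone footage reel: 59.828 Mbps × 1104 s = 66050.1 Mb
animated explainer: 5.638 Mbps × 300 s = 1691.4 Mb
short film: 20.918 Mbps × 1020 s = 21336.4 Mb
screen recording: 5.428 Mbps × 1320 s = 7165.0 Mb
Total: 139134.0 Mb = 17391.7 MB.
= 17.39 GB.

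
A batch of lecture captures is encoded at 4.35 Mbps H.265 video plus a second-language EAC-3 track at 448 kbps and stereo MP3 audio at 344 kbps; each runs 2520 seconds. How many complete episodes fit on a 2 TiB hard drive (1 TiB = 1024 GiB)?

1357

Audio total: 448 + 344 = 792 kbps = 0.792 Mbps.
Total bitrate: 5.142 Mbps.
Per item: 5.142 Mbps × 2520 s = 12,958 Mb = 1,620 MB.
Capacity: 2 TiB = 17,592,186 Mb; 1357.65 items → 1357 complete.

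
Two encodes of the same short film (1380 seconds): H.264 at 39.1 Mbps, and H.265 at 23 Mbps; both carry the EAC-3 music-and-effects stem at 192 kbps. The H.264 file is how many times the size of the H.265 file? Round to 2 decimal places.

Audio: 192 kbps = 0.192 Mbps.
H.264: 39.292 Mbps × 1380 s = 54223.0 Mb = 6.778 GB.
H.265: 23.192 Mbps × 1380 s = 32005.0 Mb = 4.001 GB.
Ratio: 6.778 / 4.001 = 1.694.

1.69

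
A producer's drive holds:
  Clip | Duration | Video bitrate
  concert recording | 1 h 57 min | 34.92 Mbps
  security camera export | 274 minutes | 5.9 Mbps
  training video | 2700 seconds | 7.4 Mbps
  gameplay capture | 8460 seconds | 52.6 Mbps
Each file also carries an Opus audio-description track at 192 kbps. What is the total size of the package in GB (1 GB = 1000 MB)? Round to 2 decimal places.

101.72 GB

Audio: 192 kbps = 0.192 Mbps.
concert recording: 35.112 Mbps × 7020 s = 246486.2 Mb
security camera export: 6.092 Mbps × 16440 s = 100152.5 Mb
training video: 7.592 Mbps × 2700 s = 20498.4 Mb
gameplay capture: 52.792 Mbps × 8460 s = 446620.3 Mb
Total: 813757.4 Mb = 101719.7 MB.
= 101.7 GB.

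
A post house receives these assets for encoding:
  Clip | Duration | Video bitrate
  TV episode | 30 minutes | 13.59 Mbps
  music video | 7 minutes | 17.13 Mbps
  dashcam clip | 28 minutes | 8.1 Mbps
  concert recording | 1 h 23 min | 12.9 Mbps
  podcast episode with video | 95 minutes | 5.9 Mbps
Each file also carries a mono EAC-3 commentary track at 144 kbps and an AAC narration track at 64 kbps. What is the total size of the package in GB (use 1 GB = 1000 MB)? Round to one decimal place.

18.3 GB

Audio total: 144 + 64 = 208 kbps = 0.208 Mbps.
TV episode: 13.798 Mbps × 1800 s = 24836.4 Mb
music video: 17.338 Mbps × 420 s = 7282.0 Mb
dashcam clip: 8.308 Mbps × 1680 s = 13957.4 Mb
concert recording: 13.108 Mbps × 4980 s = 65277.8 Mb
podcast episode with video: 6.108 Mbps × 5700 s = 34815.6 Mb
Total: 146169.2 Mb = 18271.2 MB.
= 18.27 GB.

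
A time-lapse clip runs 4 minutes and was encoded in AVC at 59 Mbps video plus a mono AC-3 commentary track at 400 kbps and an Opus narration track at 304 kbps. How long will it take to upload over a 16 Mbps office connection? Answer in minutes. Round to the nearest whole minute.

4 min = 240 s
Audio total: 400 + 304 = 704 kbps = 0.704 Mbps.
Total bitrate: 59.704 Mbps.
File: 59.704 Mbps × 240 s = 14329.0 Mb.
At 16 Mbps: 14329.0 / 16 = 895.6 s ≈ 14.9 minutes.

15 minutes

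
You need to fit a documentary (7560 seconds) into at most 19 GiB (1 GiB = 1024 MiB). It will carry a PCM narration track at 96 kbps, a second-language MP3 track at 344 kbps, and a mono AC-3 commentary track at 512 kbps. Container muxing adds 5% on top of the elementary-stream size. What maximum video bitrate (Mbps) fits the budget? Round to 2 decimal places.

Budget: 19 GiB = 163208.8 Mb.
Stream payload after overhead: 163208.8 / 1.05 = 155436.9 Mb.
Total bitrate budget: 155436.9 Mb / 7560 s = 20.560 Mbps.
Audio total: 96 + 344 + 512 = 952 kbps = 0.952 Mbps.
Video: 20.560 − 0.952 = 19.608 Mbps.

19.61 Mbps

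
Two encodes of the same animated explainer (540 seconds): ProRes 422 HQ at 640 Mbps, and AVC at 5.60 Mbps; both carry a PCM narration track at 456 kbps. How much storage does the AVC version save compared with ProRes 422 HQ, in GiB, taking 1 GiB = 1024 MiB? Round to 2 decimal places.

Audio: 456 kbps = 0.456 Mbps.
ProRes 422 HQ: 640.456 Mbps × 540 s = 345846.2 Mb = 40.262 GiB.
AVC: 6.056 Mbps × 540 s = 3270.2 Mb = 0.381 GiB.
Saving: 40.262 − 0.381 = 39.881 GiB.

39.88 GiB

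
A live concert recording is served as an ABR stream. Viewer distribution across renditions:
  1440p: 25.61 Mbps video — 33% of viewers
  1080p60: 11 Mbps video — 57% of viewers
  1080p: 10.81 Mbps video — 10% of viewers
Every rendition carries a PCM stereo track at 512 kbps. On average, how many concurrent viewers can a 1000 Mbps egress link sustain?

61

Audio: 512 kbps = 0.512 Mbps.
Average per-viewer bitrate: 0.33×26.122 + 0.57×11.512 + 0.10×11.322 = 16.314 Mbps.
1000 Mbps = 1,000 Mbps; 1,000 / 16.314 = 61.30 → 61.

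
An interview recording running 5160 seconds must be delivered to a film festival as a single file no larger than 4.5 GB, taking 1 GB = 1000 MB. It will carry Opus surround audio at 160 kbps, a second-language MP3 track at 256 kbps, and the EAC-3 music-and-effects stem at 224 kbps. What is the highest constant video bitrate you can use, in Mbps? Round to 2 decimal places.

Budget: 4.5 GB = 36000.0 Mb.
Total bitrate budget: 36000.0 Mb / 5160 s = 6.977 Mbps.
Audio total: 160 + 256 + 224 = 640 kbps = 0.640 Mbps.
Video: 6.977 − 0.640 = 6.337 Mbps.

6.34 Mbps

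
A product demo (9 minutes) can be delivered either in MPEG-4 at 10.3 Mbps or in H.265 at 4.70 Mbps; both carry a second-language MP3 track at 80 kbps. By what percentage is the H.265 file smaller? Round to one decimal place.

53.9%

9 min = 540 s
Audio: 80 kbps = 0.080 Mbps.
MPEG-4: 10.380 Mbps × 540 s = 5605.2 Mb = 0.701 GB.
H.265: 4.780 Mbps × 540 s = 2581.2 Mb = 0.323 GB.
Reduction: (1 − 0.323/0.701) × 100 = 53.95%.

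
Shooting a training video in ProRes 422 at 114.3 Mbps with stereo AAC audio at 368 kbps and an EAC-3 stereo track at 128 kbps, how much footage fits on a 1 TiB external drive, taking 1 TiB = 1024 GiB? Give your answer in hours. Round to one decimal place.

Audio total: 368 + 128 = 496 kbps = 0.496 Mbps.
Total bitrate: 114.3 + 0.496 = 114.796 Mbps.
Capacity: 1 TiB = 8,796,093 Mb.
Recording time: 8,796,093 / 114.796 = 76,624 s ≈ 21.3 hours.

21.3 hours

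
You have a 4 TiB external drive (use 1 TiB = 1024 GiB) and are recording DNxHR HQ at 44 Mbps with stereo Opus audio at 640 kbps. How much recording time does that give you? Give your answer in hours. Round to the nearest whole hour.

Audio: 640 kbps = 0.640 Mbps.
Total bitrate: 44 + 0.640 = 44.640 Mbps.
Capacity: 4 TiB = 35,184,372 Mb.
Recording time: 35,184,372 / 44.640 = 788,180 s ≈ 219 hours.

219 hours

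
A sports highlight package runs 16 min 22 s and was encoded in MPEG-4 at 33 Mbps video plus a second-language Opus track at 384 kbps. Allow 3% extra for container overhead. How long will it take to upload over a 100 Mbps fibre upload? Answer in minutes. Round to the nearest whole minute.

16 min 22 s = 982 s
Audio: 384 kbps = 0.384 Mbps.
Total bitrate: 33.384 Mbps.
File: 33.384 Mbps × 982 s = 32783.1 Mb.
With 3% container overhead: ×1.03. → 33766.6 Mb.
At 100 Mbps: 33766.6 / 100 = 337.7 s ≈ 5.63 minutes.

6 minutes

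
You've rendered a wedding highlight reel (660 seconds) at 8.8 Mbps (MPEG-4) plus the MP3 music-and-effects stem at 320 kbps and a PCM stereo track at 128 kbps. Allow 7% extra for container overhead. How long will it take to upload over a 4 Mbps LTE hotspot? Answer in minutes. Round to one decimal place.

Audio total: 320 + 128 = 448 kbps = 0.448 Mbps.
Total bitrate: 9.248 Mbps.
File: 9.248 Mbps × 660 s = 6103.7 Mb.
With 7% container overhead: ×1.07. → 6530.9 Mb.
At 4 Mbps: 6530.9 / 4 = 1632.7 s ≈ 27.2 minutes.

27.2 minutes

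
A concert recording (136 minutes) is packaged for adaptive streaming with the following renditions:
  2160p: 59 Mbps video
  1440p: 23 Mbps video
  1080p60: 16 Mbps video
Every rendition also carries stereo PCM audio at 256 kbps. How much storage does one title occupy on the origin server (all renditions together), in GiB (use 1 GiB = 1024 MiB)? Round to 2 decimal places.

93.82 GiB

136 min = 8160 s
Audio: 256 kbps = 0.256 Mbps.
Sum of rendition bitrates: (59+0.256) + (23+0.256) + (16+0.256) = 98.768 Mbps.
× 8160 s = 805,947 Mb = 100,743 MB = 93.82 GiB.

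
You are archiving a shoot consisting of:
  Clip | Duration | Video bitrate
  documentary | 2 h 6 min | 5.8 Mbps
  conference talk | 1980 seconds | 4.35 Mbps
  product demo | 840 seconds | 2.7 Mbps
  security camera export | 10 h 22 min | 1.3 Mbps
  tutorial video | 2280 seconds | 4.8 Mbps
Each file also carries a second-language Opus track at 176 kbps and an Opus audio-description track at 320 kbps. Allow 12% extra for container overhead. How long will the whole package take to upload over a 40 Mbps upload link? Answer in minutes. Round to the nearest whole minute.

65 minutes

Audio total: 176 + 320 = 496 kbps = 0.496 Mbps.
documentary: 6.296 Mbps × 7560 s × 1.12 = 53309.5 Mb
conference talk: 4.846 Mbps × 1980 s × 1.12 = 10746.5 Mb
product demo: 3.196 Mbps × 840 s × 1.12 = 3006.8 Mb
security camera export: 1.796 Mbps × 37320 s × 1.12 = 75069.9 Mb
tutorial video: 5.296 Mbps × 2280 s × 1.12 = 13523.9 Mb
Total: 155656.6 Mb = 19457.1 MB.
At 40 Mbps: 155656.6 / 40 = 3891 s ≈ 64.9 minutes.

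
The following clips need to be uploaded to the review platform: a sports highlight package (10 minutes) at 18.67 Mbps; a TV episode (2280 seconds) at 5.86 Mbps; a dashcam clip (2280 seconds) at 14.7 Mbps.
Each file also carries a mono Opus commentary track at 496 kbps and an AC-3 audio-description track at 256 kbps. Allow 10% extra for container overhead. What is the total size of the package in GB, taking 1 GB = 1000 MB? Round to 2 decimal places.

Audio total: 496 + 256 = 752 kbps = 0.752 Mbps.
sports highlight package: 19.422 Mbps × 600 s × 1.10 = 12818.5 Mb
TV episode: 6.612 Mbps × 2280 s × 1.10 = 16582.9 Mb
dashcam clip: 15.452 Mbps × 2280 s × 1.10 = 38753.6 Mb
Total: 68155.0 Mb = 8519.4 MB.
= 8.519 GB.

8.52 GB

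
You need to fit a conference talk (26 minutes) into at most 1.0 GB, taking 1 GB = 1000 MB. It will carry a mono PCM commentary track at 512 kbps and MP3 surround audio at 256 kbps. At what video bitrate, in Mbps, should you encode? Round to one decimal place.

4.4 Mbps

Budget: 1.0 GB = 8000.0 Mb.
26 min = 1560 s
Total bitrate budget: 8000.0 Mb / 1560 s = 5.128 Mbps.
Audio total: 512 + 256 = 768 kbps = 0.768 Mbps.
Video: 5.128 − 0.768 = 4.360 Mbps.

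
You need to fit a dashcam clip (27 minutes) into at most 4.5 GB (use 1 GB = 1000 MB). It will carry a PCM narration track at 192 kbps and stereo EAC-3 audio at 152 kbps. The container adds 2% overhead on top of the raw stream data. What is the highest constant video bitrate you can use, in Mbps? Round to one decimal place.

21.4 Mbps

Budget: 4.5 GB = 36000.0 Mb.
Stream payload after overhead: 36000.0 / 1.02 = 35294.1 Mb.
27 min = 1620 s
Total bitrate budget: 35294.1 Mb / 1620 s = 21.786 Mbps.
Audio total: 192 + 152 = 344 kbps = 0.344 Mbps.
Video: 21.786 − 0.344 = 21.442 Mbps.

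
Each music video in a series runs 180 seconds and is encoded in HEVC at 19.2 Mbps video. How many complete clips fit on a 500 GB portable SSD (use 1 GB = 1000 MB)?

Per item: 19.200 Mbps × 180 s = 3,456 Mb = 432.0 MB.
Capacity: 500 GB = 4,000,000 Mb; 1157.41 items → 1157 complete.

1157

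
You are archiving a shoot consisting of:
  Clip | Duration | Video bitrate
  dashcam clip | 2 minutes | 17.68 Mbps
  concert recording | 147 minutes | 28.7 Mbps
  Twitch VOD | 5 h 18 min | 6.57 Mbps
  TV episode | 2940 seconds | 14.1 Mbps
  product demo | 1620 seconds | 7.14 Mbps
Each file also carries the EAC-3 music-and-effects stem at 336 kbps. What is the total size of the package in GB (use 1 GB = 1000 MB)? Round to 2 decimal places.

55.57 GB

Audio: 336 kbps = 0.336 Mbps.
dashcam clip: 18.016 Mbps × 120 s = 2161.9 Mb
concert recording: 29.036 Mbps × 8820 s = 256097.5 Mb
Twitch VOD: 6.906 Mbps × 19080 s = 131766.5 Mb
TV episode: 14.436 Mbps × 2940 s = 42441.8 Mb
product demo: 7.476 Mbps × 1620 s = 12111.1 Mb
Total: 444578.9 Mb = 55572.4 MB.
= 55.57 GB.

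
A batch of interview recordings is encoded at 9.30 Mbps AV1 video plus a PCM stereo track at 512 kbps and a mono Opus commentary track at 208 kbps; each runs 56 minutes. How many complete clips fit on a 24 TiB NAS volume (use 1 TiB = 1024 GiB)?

6270

56 min = 3360 s
Audio total: 512 + 208 = 720 kbps = 0.720 Mbps.
Total bitrate: 10.020 Mbps.
Per item: 10.020 Mbps × 3360 s = 33,667 Mb = 4,208 MB.
Capacity: 24 TiB = 211,106,233 Mb; 6270.38 items → 6270 complete.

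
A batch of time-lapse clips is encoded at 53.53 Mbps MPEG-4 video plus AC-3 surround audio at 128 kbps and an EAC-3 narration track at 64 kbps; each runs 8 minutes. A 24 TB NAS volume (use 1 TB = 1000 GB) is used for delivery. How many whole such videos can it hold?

7445

8 min = 480 s
Audio total: 128 + 64 = 192 kbps = 0.192 Mbps.
Total bitrate: 53.722 Mbps.
Per item: 53.722 Mbps × 480 s = 25,787 Mb = 3,223 MB.
Capacity: 24 TB = 192,000,000 Mb; 7445.74 items → 7445 complete.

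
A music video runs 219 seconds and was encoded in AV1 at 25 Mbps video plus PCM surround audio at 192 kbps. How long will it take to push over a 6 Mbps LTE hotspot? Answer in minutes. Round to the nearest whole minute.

15 minutes

Audio: 192 kbps = 0.192 Mbps.
Total bitrate: 25.192 Mbps.
File: 25.192 Mbps × 219 s = 5517.0 Mb.
At 6 Mbps: 5517.0 / 6 = 919.5 s ≈ 15.3 minutes.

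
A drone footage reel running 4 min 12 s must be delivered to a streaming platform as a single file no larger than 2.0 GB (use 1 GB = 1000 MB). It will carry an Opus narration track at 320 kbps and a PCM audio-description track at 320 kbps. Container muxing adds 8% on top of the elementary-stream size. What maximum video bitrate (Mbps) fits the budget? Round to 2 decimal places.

58.15 Mbps

Budget: 2.0 GB = 16000.0 Mb.
Stream payload after overhead: 16000.0 / 1.08 = 14814.8 Mb.
4 min 12 s = 252 s
Total bitrate budget: 14814.8 Mb / 252 s = 58.789 Mbps.
Audio total: 320 + 320 = 640 kbps = 0.640 Mbps.
Video: 58.789 − 0.640 = 58.149 Mbps.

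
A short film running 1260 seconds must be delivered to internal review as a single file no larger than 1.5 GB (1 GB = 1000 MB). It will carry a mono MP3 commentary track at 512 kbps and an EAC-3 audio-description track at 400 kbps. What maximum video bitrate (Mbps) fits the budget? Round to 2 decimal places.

Budget: 1.5 GB = 12000.0 Mb.
Total bitrate budget: 12000.0 Mb / 1260 s = 9.524 Mbps.
Audio total: 512 + 400 = 912 kbps = 0.912 Mbps.
Video: 9.524 − 0.912 = 8.612 Mbps.

8.61 Mbps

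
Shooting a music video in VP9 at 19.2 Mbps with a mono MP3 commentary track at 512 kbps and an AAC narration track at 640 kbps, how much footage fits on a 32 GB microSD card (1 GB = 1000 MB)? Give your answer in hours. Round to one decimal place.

Audio total: 512 + 640 = 1152 kbps = 1.152 Mbps.
Total bitrate: 19.2 + 1.152 = 20.352 Mbps.
Capacity: 32 GB = 256,000 Mb.
Recording time: 256,000 / 20.352 = 12,579 s ≈ 3.49 hours.

3.5 hours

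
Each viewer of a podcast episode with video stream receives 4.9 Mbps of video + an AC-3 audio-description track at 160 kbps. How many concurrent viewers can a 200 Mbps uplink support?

39

Audio: 160 kbps = 0.160 Mbps.
Per-viewer media rate: 5.060 Mbps.
200 Mbps = 200.0 Mbps; 200.0 / 5.060 = 39.53 → 39 viewers.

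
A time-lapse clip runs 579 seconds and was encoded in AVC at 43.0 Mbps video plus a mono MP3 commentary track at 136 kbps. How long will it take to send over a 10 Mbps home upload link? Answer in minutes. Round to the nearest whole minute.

Audio: 136 kbps = 0.136 Mbps.
Total bitrate: 43.136 Mbps.
File: 43.136 Mbps × 579 s = 24975.7 Mb.
At 10 Mbps: 24975.7 / 10 = 2497.6 s ≈ 41.6 minutes.

42 minutes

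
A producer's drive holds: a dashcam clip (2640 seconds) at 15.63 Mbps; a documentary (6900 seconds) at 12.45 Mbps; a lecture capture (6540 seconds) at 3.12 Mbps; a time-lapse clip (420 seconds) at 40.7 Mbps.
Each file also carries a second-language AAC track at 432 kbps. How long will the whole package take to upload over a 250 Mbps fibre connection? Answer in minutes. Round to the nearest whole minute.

11 minutes

Audio: 432 kbps = 0.432 Mbps.
dashcam clip: 16.062 Mbps × 2640 s = 42403.7 Mb
documentary: 12.882 Mbps × 6900 s = 88885.8 Mb
lecture capture: 3.552 Mbps × 6540 s = 23230.1 Mb
time-lapse clip: 41.132 Mbps × 420 s = 17275.4 Mb
Total: 171795.0 Mb = 21474.4 MB.
At 250 Mbps: 171795.0 / 250 = 687 s ≈ 11.5 minutes.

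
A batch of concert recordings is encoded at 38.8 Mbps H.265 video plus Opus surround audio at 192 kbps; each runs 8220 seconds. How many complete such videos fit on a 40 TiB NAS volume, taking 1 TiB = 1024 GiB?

1097

Audio: 192 kbps = 0.192 Mbps.
Total bitrate: 38.992 Mbps.
Per item: 38.992 Mbps × 8220 s = 320,514 Mb = 40,064 MB.
Capacity: 40 TiB = 351,843,721 Mb; 1097.75 items → 1097 complete.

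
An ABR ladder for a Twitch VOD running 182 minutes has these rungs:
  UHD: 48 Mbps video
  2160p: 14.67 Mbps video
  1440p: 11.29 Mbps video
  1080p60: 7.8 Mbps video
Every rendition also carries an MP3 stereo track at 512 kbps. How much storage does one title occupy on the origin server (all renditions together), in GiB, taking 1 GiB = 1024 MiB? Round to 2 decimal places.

106.54 GiB

182 min = 10920 s
Audio: 512 kbps = 0.512 Mbps.
Sum of rendition bitrates: (48+0.512) + (14.67+0.512) + (11.29+0.512) + (7.8+0.512) = 83.808 Mbps.
× 10920 s = 915,183 Mb = 114,398 MB = 106.5 GiB.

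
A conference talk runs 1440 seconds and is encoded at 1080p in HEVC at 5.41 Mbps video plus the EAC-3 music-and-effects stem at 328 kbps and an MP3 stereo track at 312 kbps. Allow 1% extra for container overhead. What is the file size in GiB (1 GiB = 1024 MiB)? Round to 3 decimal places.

1.024 GiB

Audio total: 328 + 312 = 640 kbps = 0.640 Mbps.
Total bitrate: 5.41 + 0.640 = 6.050 Mbps.
Stream data: 6.050 Mbps × 1440 s = 8712.0 Mb.
With 1% container overhead: ×1.01.
8,799 Mb = 1,099,890,000 bytes ÷ 1,073,741,824 = 1.024 GiB.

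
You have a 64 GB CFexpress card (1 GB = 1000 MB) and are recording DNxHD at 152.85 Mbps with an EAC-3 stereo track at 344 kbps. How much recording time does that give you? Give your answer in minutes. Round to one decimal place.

Audio: 344 kbps = 0.344 Mbps.
Total bitrate: 152.85 + 0.344 = 153.194 Mbps.
Capacity: 64 GB = 512,000 Mb.
Recording time: 512,000 / 153.194 = 3,342 s ≈ 55.7 minutes.

55.7 minutes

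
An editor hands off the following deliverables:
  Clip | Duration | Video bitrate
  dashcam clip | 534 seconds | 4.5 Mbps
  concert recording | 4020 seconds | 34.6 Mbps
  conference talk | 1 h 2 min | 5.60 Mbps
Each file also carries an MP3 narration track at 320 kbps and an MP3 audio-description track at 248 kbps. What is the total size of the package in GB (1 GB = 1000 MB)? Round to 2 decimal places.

Audio total: 320 + 248 = 568 kbps = 0.568 Mbps.
dashcam clip: 5.068 Mbps × 534 s = 2706.3 Mb
concert recording: 35.168 Mbps × 4020 s = 141375.4 Mb
conference talk: 6.168 Mbps × 3720 s = 22945.0 Mb
Total: 167026.6 Mb = 20878.3 MB.
= 20.88 GB.

20.88 GB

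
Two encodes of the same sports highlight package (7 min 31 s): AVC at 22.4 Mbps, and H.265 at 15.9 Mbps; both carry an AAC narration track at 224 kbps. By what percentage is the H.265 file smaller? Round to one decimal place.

7 min 31 s = 451 s
Audio: 224 kbps = 0.224 Mbps.
AVC: 22.624 Mbps × 451 s = 10203.4 Mb = 1.275 GB.
H.265: 16.124 Mbps × 451 s = 7271.9 Mb = 0.909 GB.
Reduction: (1 − 0.909/1.275) × 100 = 28.73%.

28.7%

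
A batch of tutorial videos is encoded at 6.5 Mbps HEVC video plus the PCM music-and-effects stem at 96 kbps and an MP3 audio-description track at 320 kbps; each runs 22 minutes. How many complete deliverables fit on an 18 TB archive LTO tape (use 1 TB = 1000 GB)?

22 min = 1320 s
Audio total: 96 + 320 = 416 kbps = 0.416 Mbps.
Total bitrate: 6.916 Mbps.
Per item: 6.916 Mbps × 1320 s = 9,129 Mb = 1,141 MB.
Capacity: 18 TB = 144,000,000 Mb; 15773.70 items → 15773 complete.

15773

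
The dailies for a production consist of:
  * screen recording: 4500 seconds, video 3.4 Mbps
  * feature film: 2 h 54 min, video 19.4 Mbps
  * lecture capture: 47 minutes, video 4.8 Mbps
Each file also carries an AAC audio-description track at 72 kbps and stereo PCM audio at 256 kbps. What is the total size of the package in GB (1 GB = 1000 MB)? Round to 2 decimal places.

29.65 GB

Audio total: 72 + 256 = 328 kbps = 0.328 Mbps.
screen recording: 3.728 Mbps × 4500 s = 16776.0 Mb
feature film: 19.728 Mbps × 10440 s = 205960.3 Mb
lecture capture: 5.128 Mbps × 2820 s = 14461.0 Mb
Total: 237197.3 Mb = 29649.7 MB.
= 29.65 GB.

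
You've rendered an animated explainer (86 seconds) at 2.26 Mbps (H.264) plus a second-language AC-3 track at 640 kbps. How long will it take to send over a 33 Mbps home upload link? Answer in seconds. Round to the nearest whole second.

8 seconds

Audio: 640 kbps = 0.640 Mbps.
Total bitrate: 2.900 Mbps.
File: 2.900 Mbps × 86 s = 249.4 Mb.
At 33 Mbps: 249.4 / 33 = 7.6 s ≈ 7.56 seconds.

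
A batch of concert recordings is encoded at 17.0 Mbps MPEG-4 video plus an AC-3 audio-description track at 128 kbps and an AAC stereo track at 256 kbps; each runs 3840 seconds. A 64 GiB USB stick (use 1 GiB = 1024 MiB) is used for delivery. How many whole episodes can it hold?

Audio total: 128 + 256 = 384 kbps = 0.384 Mbps.
Total bitrate: 17.384 Mbps.
Per item: 17.384 Mbps × 3840 s = 66,755 Mb = 8,344 MB.
Capacity: 64 GiB = 549,756 Mb; 8.24 items → 8 complete.

8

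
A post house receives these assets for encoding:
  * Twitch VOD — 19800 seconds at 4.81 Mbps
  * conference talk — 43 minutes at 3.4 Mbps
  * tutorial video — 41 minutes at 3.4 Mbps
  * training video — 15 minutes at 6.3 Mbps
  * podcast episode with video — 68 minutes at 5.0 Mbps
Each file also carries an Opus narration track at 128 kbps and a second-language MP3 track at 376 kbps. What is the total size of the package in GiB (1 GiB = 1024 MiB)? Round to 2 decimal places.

Audio total: 128 + 376 = 504 kbps = 0.504 Mbps.
Twitch VOD: 5.314 Mbps × 19800 s = 105217.2 Mb
conference talk: 3.904 Mbps × 2580 s = 10072.3 Mb
tutorial video: 3.904 Mbps × 2460 s = 9603.8 Mb
training video: 6.804 Mbps × 900 s = 6123.6 Mb
podcast episode with video: 5.504 Mbps × 4080 s = 22456.3 Mb
Total: 153473.3 Mb = 19184.2 MB.
= 17.87 GiB.

17.87 GiB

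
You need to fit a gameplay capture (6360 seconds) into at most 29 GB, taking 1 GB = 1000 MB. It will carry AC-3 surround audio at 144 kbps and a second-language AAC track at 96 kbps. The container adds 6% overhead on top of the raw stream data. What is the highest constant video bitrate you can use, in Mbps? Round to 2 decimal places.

Budget: 29 GB = 232000.0 Mb.
Stream payload after overhead: 232000.0 / 1.06 = 218867.9 Mb.
Total bitrate budget: 218867.9 Mb / 6360 s = 34.413 Mbps.
Audio total: 144 + 96 = 240 kbps = 0.240 Mbps.
Video: 34.413 − 0.240 = 34.173 Mbps.

34.17 Mbps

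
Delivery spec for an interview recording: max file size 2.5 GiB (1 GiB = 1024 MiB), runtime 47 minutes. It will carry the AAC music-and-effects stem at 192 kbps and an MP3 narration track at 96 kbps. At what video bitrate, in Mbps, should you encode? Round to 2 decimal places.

7.33 Mbps

Budget: 2.5 GiB = 21474.8 Mb.
47 min = 2820 s
Total bitrate budget: 21474.8 Mb / 2820 s = 7.615 Mbps.
Audio total: 192 + 96 = 288 kbps = 0.288 Mbps.
Video: 7.615 − 0.288 = 7.327 Mbps.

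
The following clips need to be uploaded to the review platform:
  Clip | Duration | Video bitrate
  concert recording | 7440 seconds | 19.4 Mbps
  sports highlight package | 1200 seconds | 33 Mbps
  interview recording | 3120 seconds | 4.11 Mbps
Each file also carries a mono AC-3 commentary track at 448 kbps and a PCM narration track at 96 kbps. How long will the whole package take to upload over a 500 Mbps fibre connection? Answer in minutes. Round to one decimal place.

6.8 minutes

Audio total: 448 + 96 = 544 kbps = 0.544 Mbps.
concert recording: 19.944 Mbps × 7440 s = 148383.4 Mb
sports highlight package: 33.544 Mbps × 1200 s = 40252.8 Mb
interview recording: 4.654 Mbps × 3120 s = 14520.5 Mb
Total: 203156.6 Mb = 25394.6 MB.
At 500 Mbps: 203156.6 / 500 = 406 s ≈ 6.77 minutes.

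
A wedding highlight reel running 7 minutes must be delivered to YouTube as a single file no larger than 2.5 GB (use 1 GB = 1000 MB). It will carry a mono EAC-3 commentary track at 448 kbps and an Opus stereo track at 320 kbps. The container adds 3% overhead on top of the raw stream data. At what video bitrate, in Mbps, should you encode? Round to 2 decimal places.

Budget: 2.5 GB = 20000.0 Mb.
Stream payload after overhead: 20000.0 / 1.03 = 19417.5 Mb.
7 min = 420 s
Total bitrate budget: 19417.5 Mb / 420 s = 46.232 Mbps.
Audio total: 448 + 320 = 768 kbps = 0.768 Mbps.
Video: 46.232 − 0.768 = 45.464 Mbps.

45.46 Mbps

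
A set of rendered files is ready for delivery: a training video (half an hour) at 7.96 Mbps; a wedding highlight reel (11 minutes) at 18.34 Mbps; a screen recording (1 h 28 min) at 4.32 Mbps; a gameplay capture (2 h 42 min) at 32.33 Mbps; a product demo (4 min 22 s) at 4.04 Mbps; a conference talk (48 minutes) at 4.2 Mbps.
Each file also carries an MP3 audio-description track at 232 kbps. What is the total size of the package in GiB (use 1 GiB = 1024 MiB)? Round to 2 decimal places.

44.40 GiB

Audio: 232 kbps = 0.232 Mbps.
training video: 8.192 Mbps × 1800 s = 14745.6 Mb
wedding highlight reel: 18.572 Mbps × 660 s = 12257.5 Mb
screen recording: 4.552 Mbps × 5280 s = 24034.6 Mb
gameplay capture: 32.562 Mbps × 9720 s = 316502.6 Mb
product demo: 4.272 Mbps × 262 s = 1119.3 Mb
conference talk: 4.432 Mbps × 2880 s = 12764.2 Mb
Total: 381423.7 Mb = 47678.0 MB.
= 44.40 GiB.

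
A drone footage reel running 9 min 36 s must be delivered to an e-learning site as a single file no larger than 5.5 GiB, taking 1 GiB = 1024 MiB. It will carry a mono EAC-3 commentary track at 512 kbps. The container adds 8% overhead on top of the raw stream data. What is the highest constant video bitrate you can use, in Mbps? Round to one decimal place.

75.4 Mbps

Budget: 5.5 GiB = 47244.6 Mb.
Stream payload after overhead: 47244.6 / 1.08 = 43745.0 Mb.
9 min 36 s = 576 s
Total bitrate budget: 43745.0 Mb / 576 s = 75.946 Mbps.
Audio: 512 kbps = 0.512 Mbps.
Video: 75.946 − 0.512 = 75.434 Mbps.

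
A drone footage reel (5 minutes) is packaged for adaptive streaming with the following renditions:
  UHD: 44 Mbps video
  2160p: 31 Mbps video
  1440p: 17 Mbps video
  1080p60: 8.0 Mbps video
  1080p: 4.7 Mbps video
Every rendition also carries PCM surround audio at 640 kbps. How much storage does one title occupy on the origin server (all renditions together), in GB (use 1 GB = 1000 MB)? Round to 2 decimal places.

5 min = 300 s
Audio: 640 kbps = 0.640 Mbps.
Sum of rendition bitrates: (44+0.640) + (31+0.640) + (17+0.640) + (8.0+0.640) + (4.7+0.640) = 107.900 Mbps.
× 300 s = 32,370 Mb = 4,046 MB = 4.046 GB.

4.05 GB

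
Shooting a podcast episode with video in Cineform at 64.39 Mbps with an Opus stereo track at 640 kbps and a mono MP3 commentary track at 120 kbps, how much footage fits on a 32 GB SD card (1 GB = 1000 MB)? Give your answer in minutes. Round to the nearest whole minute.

Audio total: 640 + 120 = 760 kbps = 0.760 Mbps.
Total bitrate: 64.39 + 0.760 = 65.150 Mbps.
Capacity: 32 GB = 256,000 Mb.
Recording time: 256,000 / 65.150 = 3,929 s ≈ 65.5 minutes.

65 minutes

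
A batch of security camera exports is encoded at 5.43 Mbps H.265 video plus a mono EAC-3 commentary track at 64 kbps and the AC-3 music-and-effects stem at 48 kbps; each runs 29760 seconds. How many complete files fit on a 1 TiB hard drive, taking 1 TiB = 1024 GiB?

53

Audio total: 64 + 48 = 112 kbps = 0.112 Mbps.
Total bitrate: 5.542 Mbps.
Per item: 5.542 Mbps × 29760 s = 164,930 Mb = 20,616 MB.
Capacity: 1 TiB = 8,796,093 Mb; 53.33 items → 53 complete.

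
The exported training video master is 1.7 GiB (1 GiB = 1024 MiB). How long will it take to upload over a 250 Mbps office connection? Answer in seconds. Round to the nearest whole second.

58 seconds

File: 1.7 GiB = 14602.9 Mb.
At 250 Mbps: 14602.9 / 250 = 58.4 s ≈ 58.4 seconds.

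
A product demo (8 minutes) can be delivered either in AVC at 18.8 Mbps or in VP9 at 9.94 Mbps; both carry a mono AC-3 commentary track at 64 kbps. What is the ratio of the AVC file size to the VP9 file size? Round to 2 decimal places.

1.89

8 min = 480 s
Audio: 64 kbps = 0.064 Mbps.
AVC: 18.864 Mbps × 480 s = 9054.7 Mb = 1.132 GB.
VP9: 10.004 Mbps × 480 s = 4801.9 Mb = 0.600 GB.
Ratio: 1.132 / 0.600 = 1.886.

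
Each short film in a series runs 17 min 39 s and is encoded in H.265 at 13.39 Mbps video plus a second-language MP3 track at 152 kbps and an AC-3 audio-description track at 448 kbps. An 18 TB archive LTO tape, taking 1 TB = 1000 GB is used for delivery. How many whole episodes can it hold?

9719

17 min 39 s = 1059 s
Audio total: 152 + 448 = 600 kbps = 0.600 Mbps.
Total bitrate: 13.990 Mbps.
Per item: 13.990 Mbps × 1059 s = 14,815 Mb = 1,852 MB.
Capacity: 18 TB = 144,000,000 Mb; 9719.61 items → 9719 complete.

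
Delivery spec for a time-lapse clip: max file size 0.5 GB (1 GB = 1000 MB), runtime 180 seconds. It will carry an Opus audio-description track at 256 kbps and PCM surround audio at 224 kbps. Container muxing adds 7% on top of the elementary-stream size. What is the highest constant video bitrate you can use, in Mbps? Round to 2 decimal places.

Budget: 0.5 GB = 4000.0 Mb.
Stream payload after overhead: 4000.0 / 1.07 = 3738.3 Mb.
Total bitrate budget: 3738.3 Mb / 180 s = 20.768 Mbps.
Audio total: 256 + 224 = 480 kbps = 0.480 Mbps.
Video: 20.768 − 0.480 = 20.288 Mbps.

20.29 Mbps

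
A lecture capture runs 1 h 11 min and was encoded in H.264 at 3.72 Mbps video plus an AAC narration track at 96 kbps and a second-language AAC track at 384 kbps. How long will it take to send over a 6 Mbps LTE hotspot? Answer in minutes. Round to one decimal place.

49.7 minutes

1 h 11 min = 71 min = 4260 s
Audio total: 96 + 384 = 480 kbps = 0.480 Mbps.
Total bitrate: 4.200 Mbps.
File: 4.200 Mbps × 4260 s = 17892.0 Mb.
At 6 Mbps: 17892.0 / 6 = 2982.0 s ≈ 49.7 minutes.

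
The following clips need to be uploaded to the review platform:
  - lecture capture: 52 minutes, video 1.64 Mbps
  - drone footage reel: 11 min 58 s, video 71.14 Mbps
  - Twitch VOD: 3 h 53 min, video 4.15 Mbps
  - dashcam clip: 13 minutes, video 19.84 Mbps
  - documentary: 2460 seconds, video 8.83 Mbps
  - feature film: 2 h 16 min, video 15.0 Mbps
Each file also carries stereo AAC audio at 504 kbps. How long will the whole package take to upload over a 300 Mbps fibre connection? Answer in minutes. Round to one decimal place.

Audio: 504 kbps = 0.504 Mbps.
lecture capture: 2.144 Mbps × 3120 s = 6689.3 Mb
drone footage reel: 71.644 Mbps × 718 s = 51440.4 Mb
Twitch VOD: 4.654 Mbps × 13980 s = 65062.9 Mb
dashcam clip: 20.344 Mbps × 780 s = 15868.3 Mb
documentary: 9.334 Mbps × 2460 s = 22961.6 Mb
feature film: 15.504 Mbps × 8160 s = 126512.6 Mb
Total: 288535.2 Mb = 36066.9 MB.
At 300 Mbps: 288535.2 / 300 = 962 s ≈ 16 minutes.

16.0 minutes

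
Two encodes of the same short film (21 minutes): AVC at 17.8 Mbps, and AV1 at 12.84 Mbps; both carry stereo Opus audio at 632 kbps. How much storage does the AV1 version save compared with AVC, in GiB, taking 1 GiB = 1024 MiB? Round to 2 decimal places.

21 min = 1260 s
Audio: 632 kbps = 0.632 Mbps.
AVC: 18.432 Mbps × 1260 s = 23224.3 Mb = 2.704 GiB.
AV1: 13.472 Mbps × 1260 s = 16974.7 Mb = 1.976 GiB.
Saving: 2.704 − 1.976 = 0.728 GiB.

0.73 GiB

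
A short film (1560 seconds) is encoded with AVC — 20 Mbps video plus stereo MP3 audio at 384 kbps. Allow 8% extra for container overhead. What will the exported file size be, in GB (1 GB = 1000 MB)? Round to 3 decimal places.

Audio: 384 kbps = 0.384 Mbps.
Total bitrate: 20 + 0.384 = 20.384 Mbps.
Stream data: 20.384 Mbps × 1560 s = 31799.0 Mb.
With 8% container overhead: ×1.08.
34,343 Mb ÷ 8 = 4,293 MB → 4.293 GB.

4.293 GB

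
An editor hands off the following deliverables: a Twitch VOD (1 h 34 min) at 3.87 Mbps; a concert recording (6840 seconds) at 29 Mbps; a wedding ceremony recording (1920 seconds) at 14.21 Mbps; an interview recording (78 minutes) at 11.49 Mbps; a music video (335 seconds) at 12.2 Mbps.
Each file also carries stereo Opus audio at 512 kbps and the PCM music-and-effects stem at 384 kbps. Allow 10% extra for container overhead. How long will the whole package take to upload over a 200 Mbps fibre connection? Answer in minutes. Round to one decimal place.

Audio total: 512 + 384 = 896 kbps = 0.896 Mbps.
Twitch VOD: 4.766 Mbps × 5640 s × 1.10 = 29568.3 Mb
concert recording: 29.896 Mbps × 6840 s × 1.10 = 224937.5 Mb
wedding ceremony recording: 15.106 Mbps × 1920 s × 1.10 = 31903.9 Mb
interview recording: 12.386 Mbps × 4680 s × 1.10 = 63763.1 Mb
music video: 13.096 Mbps × 335 s × 1.10 = 4825.9 Mb
Total: 354998.6 Mb = 44374.8 MB.
At 200 Mbps: 354998.6 / 200 = 1775 s ≈ 29.6 minutes.

29.6 minutes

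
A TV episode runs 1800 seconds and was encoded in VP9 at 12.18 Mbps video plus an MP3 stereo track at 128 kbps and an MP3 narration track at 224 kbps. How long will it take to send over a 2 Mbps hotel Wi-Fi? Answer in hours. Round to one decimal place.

3.1 hours

Audio total: 128 + 224 = 352 kbps = 0.352 Mbps.
Total bitrate: 12.532 Mbps.
File: 12.532 Mbps × 1800 s = 22557.6 Mb.
At 2 Mbps: 22557.6 / 2 = 11278.8 s ≈ 3.13 hours.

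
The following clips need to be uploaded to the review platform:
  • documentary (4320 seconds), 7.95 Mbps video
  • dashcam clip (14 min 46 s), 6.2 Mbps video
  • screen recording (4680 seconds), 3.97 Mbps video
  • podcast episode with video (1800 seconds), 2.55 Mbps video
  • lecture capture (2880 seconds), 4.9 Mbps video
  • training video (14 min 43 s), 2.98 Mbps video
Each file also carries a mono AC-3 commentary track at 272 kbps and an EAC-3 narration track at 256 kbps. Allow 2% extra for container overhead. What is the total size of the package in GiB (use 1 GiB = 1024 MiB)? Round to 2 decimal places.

Audio total: 272 + 256 = 528 kbps = 0.528 Mbps.
documentary: 8.478 Mbps × 4320 s × 1.02 = 37357.5 Mb
dashcam clip: 6.728 Mbps × 886 s × 1.02 = 6080.2 Mb
screen recording: 4.498 Mbps × 4680 s × 1.02 = 21471.7 Mb
podcast episode with video: 3.078 Mbps × 1800 s × 1.02 = 5651.2 Mb
lecture capture: 5.428 Mbps × 2880 s × 1.02 = 15945.3 Mb
training video: 3.508 Mbps × 883 s × 1.02 = 3159.5 Mb
Total: 89665.4 Mb = 11208.2 MB.
= 10.44 GiB.

10.44 GiB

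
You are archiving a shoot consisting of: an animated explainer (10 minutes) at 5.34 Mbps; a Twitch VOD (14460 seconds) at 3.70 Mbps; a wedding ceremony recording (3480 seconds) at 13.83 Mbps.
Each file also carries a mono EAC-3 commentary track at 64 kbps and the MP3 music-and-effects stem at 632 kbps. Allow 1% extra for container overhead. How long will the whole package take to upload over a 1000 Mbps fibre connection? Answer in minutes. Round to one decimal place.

Audio total: 64 + 632 = 696 kbps = 0.696 Mbps.
animated explainer: 6.036 Mbps × 600 s × 1.01 = 3657.8 Mb
Twitch VOD: 4.396 Mbps × 14460 s × 1.01 = 64201.8 Mb
wedding ceremony recording: 14.526 Mbps × 3480 s × 1.01 = 51056.0 Mb
Total: 118915.6 Mb = 14864.5 MB.
At 1000 Mbps: 118915.6 / 1000 = 119 s ≈ 1.98 minutes.

2.0 minutes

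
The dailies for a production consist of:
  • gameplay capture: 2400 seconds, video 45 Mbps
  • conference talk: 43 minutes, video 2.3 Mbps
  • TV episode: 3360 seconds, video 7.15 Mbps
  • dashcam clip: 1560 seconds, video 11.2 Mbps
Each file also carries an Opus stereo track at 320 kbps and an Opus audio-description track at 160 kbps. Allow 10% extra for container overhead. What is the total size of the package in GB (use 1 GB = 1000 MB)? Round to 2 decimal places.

22.03 GB

Audio total: 320 + 160 = 480 kbps = 0.480 Mbps.
gameplay capture: 45.480 Mbps × 2400 s × 1.10 = 120067.2 Mb
conference talk: 2.780 Mbps × 2580 s × 1.10 = 7889.6 Mb
TV episode: 7.630 Mbps × 3360 s × 1.10 = 28200.5 Mb
dashcam clip: 11.680 Mbps × 1560 s × 1.10 = 20042.9 Mb
Total: 176200.2 Mb = 22025.0 MB.
= 22.03 GB.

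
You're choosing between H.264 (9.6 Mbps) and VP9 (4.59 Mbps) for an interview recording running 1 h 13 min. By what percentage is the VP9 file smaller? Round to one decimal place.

1 h 13 min = 73 min = 4380 s
H.264: 9.600 Mbps × 4380 s = 42048.0 Mb = 5.256 GB.
VP9: 4.590 Mbps × 4380 s = 20104.2 Mb = 2.513 GB.
Reduction: (1 − 2.513/5.256) × 100 = 52.19%.

52.2%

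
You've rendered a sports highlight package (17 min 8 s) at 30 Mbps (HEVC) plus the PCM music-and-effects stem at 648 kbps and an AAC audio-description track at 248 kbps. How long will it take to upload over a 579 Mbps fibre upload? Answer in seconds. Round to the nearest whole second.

17 min 8 s = 1028 s
Audio total: 648 + 248 = 896 kbps = 0.896 Mbps.
Total bitrate: 30.896 Mbps.
File: 30.896 Mbps × 1028 s = 31761.1 Mb.
At 579 Mbps: 31761.1 / 579 = 54.9 s ≈ 54.9 seconds.

55 seconds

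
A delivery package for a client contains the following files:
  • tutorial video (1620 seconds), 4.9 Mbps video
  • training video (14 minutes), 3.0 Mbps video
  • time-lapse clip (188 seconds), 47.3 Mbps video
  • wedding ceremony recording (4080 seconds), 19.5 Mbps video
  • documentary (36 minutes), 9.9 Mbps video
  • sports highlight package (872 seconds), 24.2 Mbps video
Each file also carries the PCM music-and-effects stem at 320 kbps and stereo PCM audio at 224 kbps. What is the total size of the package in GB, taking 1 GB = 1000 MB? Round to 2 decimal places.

18.34 GB

Audio total: 320 + 224 = 544 kbps = 0.544 Mbps.
tutorial video: 5.444 Mbps × 1620 s = 8819.3 Mb
training video: 3.544 Mbps × 840 s = 2977.0 Mb
time-lapse clip: 47.844 Mbps × 188 s = 8994.7 Mb
wedding ceremony recording: 20.044 Mbps × 4080 s = 81779.5 Mb
documentary: 10.444 Mbps × 2160 s = 22559.0 Mb
sports highlight package: 24.744 Mbps × 872 s = 21576.8 Mb
Total: 146706.2 Mb = 18338.3 MB.
= 18.34 GB.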